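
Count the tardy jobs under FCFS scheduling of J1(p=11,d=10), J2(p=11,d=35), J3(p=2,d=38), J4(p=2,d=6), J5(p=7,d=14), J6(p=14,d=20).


Completion vs due date:
  J1: C=11, d=10 → TARDY
  J2: C=22, d=35 → on time
  J3: C=24, d=38 → on time
  J4: C=26, d=6 → TARDY
  J5: C=33, d=14 → TARDY
  J6: C=47, d=20 → TARDY
Tardy jobs: J1, J4, J5, J6
Count = 4


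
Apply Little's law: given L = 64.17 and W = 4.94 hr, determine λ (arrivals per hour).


Little's law: L = λW → λ = L / W
= 64.17 / 4.94
= 12.99 per hour


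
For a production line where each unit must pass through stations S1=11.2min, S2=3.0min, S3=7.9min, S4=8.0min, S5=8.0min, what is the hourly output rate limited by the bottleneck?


Bottleneck = longest station time
Station times: [11.2, 3.0, 7.9, 8.0, 8.0]
Max = 11.2 min
Rate = 60 / 11.2
= 5.36 units/hour (bottleneck: 11.2min)


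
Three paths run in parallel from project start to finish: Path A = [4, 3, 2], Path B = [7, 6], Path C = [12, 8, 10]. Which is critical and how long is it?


Path A: 4 + 3 + 2 = 9
Path B: 7 + 6 = 13
Path C: 12 + 8 + 10 = 30
Critical path = longest = max(9, 13, 30)
= 30 (Path C)


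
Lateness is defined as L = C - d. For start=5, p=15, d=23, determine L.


Completion = 5 + 15 = 20
Lateness = C - d = 20 - 23
= -3


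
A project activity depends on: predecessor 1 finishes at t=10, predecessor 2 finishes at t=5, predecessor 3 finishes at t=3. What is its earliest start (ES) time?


ES = max of all predecessor completion times
Predecessors: [10, 5, 3]
ES = max(10, 5, 3)
= 10


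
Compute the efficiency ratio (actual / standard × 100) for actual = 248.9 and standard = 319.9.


Efficiency = (actual / standard) × 100
= (248.9 / 319.9) × 100
= 77.8%


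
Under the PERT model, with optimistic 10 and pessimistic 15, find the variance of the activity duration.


σ² = ((p - o) / 6)² = (p - o)² / 36
= (15 - 10)² / 36
= 5² / 36
= 25 / 36
= 0.6944


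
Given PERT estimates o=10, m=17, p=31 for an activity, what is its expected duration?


te = (o + 4m + p) / 6
= (10 + 4×17 + 31) / 6
= (10 + 68 + 31) / 6
= 109 / 6
= 18.17


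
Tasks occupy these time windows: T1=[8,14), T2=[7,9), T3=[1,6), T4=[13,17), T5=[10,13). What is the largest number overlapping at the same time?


Check each time point for overlaps:
  t=8: 2 tasks active (T1, T2)
Max concurrent = 2


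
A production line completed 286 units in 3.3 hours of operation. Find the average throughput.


Throughput = units / time
= 286 / 3.3
= 86.7 units/hour


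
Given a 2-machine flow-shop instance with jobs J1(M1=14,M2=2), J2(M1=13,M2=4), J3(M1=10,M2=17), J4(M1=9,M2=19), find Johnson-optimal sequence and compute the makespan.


Johnson's rule:
Group 1 (M1≤M2, sort by M1): ['J4', 'J3']
Group 2 (M1>M2, sort desc M2): ['J2', 'J1']
Sequence: J4 → J3 → J2 → J1
Makespan calculation:
  J4: M1 done=9, M2 done=28
  J3: M1 done=19, M2 done=45
  J2: M1 done=32, M2 done=49
  J1: M1 done=46, M2 done=51
= Sequence: J4 → J3 → J2 → J1, Makespan: 51


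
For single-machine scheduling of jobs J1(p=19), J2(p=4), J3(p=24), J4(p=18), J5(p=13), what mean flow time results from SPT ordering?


SPT order: J2 → J5 → J4 → J1 → J3
Completion times:
  J2: C=4
  J5: C=17
  J4: C=35
  J1: C=54
  J3: C=78
Sum = 188, n = 5
Mean flow = 188/5
= 37.60


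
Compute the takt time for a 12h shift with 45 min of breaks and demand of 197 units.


Available = 12×60 - 45 = 675 min
Takt time = 675 / 197
= 3.43 min/unit


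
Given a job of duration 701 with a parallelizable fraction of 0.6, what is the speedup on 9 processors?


Amdahl's law: T_p = T × ((1-p) + p/N)
= 701 × ((1-0.6) + 0.6/9)
= 701 × (0.40 + 0.0667)
= 701 × 0.4667
= 327.13
Speedup = 701/327.13
= 2.14×


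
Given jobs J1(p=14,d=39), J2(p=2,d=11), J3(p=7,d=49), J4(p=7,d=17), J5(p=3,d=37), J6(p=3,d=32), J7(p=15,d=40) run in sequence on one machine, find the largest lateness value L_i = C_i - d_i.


Lateness per job (L = C - d):
  J1: C=14, d=39, L=-25
  J2: C=16, d=11, L=5
  J3: C=23, d=49, L=-26
  J4: C=30, d=17, L=13
  J5: C=33, d=37, L=-4
  J6: C=36, d=32, L=4
  J7: C=51, d=40, L=11
Lmax = max(-25, 5, -26, 13, -4, 4, 11)
= 13


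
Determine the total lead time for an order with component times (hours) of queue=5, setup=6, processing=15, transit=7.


Lead time = queue + setup + processing + transit
= 5 + 6 + 15 + 7
= 33 hours


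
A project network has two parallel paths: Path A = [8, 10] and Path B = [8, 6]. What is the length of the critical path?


Path A: 8 + 10 = 18
Path B: 8 + 6 = 14
Critical path = longest = max(18, 14)
= 18 (Path A)


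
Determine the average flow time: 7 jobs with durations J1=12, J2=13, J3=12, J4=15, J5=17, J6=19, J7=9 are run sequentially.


Completion times:
  J1: completes at 12
  J2: completes at 25
  J3: completes at 37
  J4: completes at 52
  J5: completes at 69
  J6: completes at 88
  J7: completes at 97
Sum = 380
Average = 380/7
= 54.29


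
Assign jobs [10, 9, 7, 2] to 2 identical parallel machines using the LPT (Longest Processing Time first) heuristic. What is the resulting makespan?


Jobs (LPT sorted): [10, 9, 7, 2]
Machines: 2
  J=10 → Machine 1 (load: 0+10=10)
  J=9 → Machine 2 (load: 0+9=9)
  J=7 → Machine 2 (load: 9+7=16)
  J=2 → Machine 1 (load: 10+2=12)
Machine loads: [12, 16]
Makespan = max = 16 time units


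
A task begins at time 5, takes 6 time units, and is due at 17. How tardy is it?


Completion = start + processing = 5 + 6 = 11
Tardiness = max(0, C - d) = max(0, 11 - 17)
= max(0, -6)
= 0


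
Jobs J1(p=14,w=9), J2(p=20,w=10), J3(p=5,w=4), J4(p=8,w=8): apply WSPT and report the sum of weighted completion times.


WSPT order (by p/w): J4 → J3 → J1 → J2
  J4: C=8, w·C=8×8=64
  J3: C=13, w·C=4×13=52
  J1: C=27, w·C=9×27=243
  J2: C=47, w·C=10×47=470
Σ w·C = 829
= 829


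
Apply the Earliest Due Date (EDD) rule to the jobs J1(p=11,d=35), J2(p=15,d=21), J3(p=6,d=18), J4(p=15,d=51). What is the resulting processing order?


EDD: sort by earliest due date
  J3: d=18, p=6
  J2: d=21, p=15
  J1: d=35, p=11
  J4: d=51, p=15
Order: J3 → J2 → J1 → J4


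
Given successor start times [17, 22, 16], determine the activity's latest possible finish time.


LF = min of all successor start times
Successors start at: [17, 22, 16]
LF = min(17, 22, 16)
= 16


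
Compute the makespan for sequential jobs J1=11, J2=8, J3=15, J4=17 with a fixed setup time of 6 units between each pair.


Makespan = Σ processing + (n-1) × setup
= (11 + 8 + 15 + 17) + (4-1)×6
= 51 + 18
= 69 time units


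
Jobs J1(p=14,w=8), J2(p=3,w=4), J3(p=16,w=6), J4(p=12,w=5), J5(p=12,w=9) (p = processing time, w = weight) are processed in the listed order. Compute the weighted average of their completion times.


Completion times:
  J1: C=14, w×C=8×14=112
  J2: C=17, w×C=4×17=68
  J3: C=33, w×C=6×33=198
  J4: C=45, w×C=5×45=225
  J5: C=57, w×C=9×57=513
Sum w×C = 1116
Sum w = 32
Weighted avg = 1116/32
= 34.88


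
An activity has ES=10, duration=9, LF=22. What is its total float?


EF = ES + duration = 10 + 9 = 19
LS = LF - duration = 22 - 9 = 13
Total Float = LF - EF = 22 - 19
(or LS - ES = 13 - 10)
= 3


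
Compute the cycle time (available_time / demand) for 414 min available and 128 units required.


Cycle time = available time / demand
= 414 / 128
= 3.23 min/unit


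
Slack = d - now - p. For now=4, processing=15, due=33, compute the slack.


Slack = due - current_time - processing
= 33 - 4 - 15
= 14


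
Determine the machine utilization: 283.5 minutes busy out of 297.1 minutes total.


Utilization = busy / total × 100
= 283.5 / 297.1 × 100
= 95.4%


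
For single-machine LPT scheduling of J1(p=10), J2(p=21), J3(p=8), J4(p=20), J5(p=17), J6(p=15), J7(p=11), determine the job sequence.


LPT: sort by longest processing time first
  J2: p=21
  J4: p=20
  J5: p=17
  J6: p=15
  J7: p=11
  J1: p=10
  J3: p=8
Order: J2 → J4 → J5 → J6 → J7 → J1 → J3


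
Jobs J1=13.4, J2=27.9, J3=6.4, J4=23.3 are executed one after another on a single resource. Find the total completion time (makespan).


Sequential makespan: sum all processing times
= 13.4 + 27.9 + 6.4 + 23.3
= 71.0 time units


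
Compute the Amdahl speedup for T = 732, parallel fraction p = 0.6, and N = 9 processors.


Amdahl's law: T_p = T × ((1-p) + p/N)
= 732 × ((1-0.6) + 0.6/9)
= 732 × (0.40 + 0.0667)
= 732 × 0.4667
= 341.60
Speedup = 732/341.60
= 2.14×


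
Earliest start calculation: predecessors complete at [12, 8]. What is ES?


ES = max of all predecessor completion times
Predecessors: [12, 8]
ES = max(12, 8)
= 12


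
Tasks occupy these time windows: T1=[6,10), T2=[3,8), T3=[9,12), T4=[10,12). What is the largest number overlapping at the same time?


Check each time point for overlaps:
  t=6: 2 tasks active (T1, T2)
Max concurrent = 2


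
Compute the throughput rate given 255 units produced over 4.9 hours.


Throughput = units / time
= 255 / 4.9
= 52.0 units/hour


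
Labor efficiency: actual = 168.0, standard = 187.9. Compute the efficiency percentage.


Efficiency = (actual / standard) × 100
= (168.0 / 187.9) × 100
= 89.4%


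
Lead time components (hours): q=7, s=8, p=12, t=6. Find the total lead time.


Lead time = queue + setup + processing + transit
= 7 + 8 + 12 + 6
= 33 hours


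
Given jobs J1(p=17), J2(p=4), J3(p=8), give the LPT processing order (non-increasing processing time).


LPT: sort by longest processing time first
  J1: p=17
  J3: p=8
  J2: p=4
Order: J1 → J3 → J2


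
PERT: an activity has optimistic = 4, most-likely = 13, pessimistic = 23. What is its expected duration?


te = (o + 4m + p) / 6
= (4 + 4×13 + 23) / 6
= (4 + 52 + 23) / 6
= 79 / 6
= 13.17


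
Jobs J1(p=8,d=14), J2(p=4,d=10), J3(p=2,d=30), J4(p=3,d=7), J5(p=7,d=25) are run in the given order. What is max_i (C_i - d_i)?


Lateness per job (L = C - d):
  J1: C=8, d=14, L=-6
  J2: C=12, d=10, L=2
  J3: C=14, d=30, L=-16
  J4: C=17, d=7, L=10
  J5: C=24, d=25, L=-1
Lmax = max(-6, 2, -16, 10, -1)
= 10


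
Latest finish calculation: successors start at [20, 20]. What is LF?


LF = min of all successor start times
Successors start at: [20, 20]
LF = min(20, 20)
= 20


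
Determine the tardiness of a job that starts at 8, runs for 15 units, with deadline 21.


Completion = start + processing = 8 + 15 = 23
Tardiness = max(0, C - d) = max(0, 23 - 21)
= max(0, 2)
= 2


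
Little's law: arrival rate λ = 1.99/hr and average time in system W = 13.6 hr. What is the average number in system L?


Little's law: L = λ × W
= 1.99 × 13.6
= 27.06


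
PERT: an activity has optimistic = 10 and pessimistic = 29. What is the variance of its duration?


σ² = ((p - o) / 6)² = (p - o)² / 36
= (29 - 10)² / 36
= 19² / 36
= 361 / 36
= 10.0278


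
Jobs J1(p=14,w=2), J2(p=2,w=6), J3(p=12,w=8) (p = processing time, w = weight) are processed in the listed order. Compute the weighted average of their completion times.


Completion times:
  J1: C=14, w×C=2×14=28
  J2: C=16, w×C=6×16=96
  J3: C=28, w×C=8×28=224
Sum w×C = 348
Sum w = 16
Weighted avg = 348/16
= 21.75


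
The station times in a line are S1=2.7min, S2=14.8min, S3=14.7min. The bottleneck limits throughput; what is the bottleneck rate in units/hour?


Bottleneck = longest station time
Station times: [2.7, 14.8, 14.7]
Max = 14.8 min
Rate = 60 / 14.8
= 4.05 units/hour (bottleneck: 14.8min)


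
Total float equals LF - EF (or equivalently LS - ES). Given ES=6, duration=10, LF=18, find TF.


EF = ES + duration = 6 + 10 = 16
LS = LF - duration = 18 - 10 = 8
Total Float = LF - EF = 18 - 16
(or LS - ES = 8 - 6)
= 2


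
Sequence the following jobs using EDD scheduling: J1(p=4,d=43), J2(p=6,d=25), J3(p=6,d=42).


EDD: sort by earliest due date
  J2: d=25, p=6
  J3: d=42, p=6
  J1: d=43, p=4
Order: J2 → J3 → J1


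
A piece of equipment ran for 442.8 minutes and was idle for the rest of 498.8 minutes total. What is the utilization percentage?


Utilization = busy / total × 100
= 442.8 / 498.8 × 100
= 88.8%


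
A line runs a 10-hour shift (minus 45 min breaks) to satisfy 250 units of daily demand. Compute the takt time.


Available = 10×60 - 45 = 555 min
Takt time = 555 / 250
= 2.22 min/unit


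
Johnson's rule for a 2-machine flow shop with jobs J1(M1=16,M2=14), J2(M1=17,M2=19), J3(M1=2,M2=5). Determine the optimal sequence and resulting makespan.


Johnson's rule:
Group 1 (M1≤M2, sort by M1): ['J3', 'J2']
Group 2 (M1>M2, sort desc M2): ['J1']
Sequence: J3 → J2 → J1
Makespan calculation:
  J3: M1 done=2, M2 done=7
  J2: M1 done=19, M2 done=38
  J1: M1 done=35, M2 done=52
= Sequence: J3 → J2 → J1, Makespan: 52


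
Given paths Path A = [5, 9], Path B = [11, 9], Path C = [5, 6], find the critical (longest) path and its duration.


Path A: 5 + 9 = 14
Path B: 11 + 9 = 20
Path C: 5 + 6 = 11
Critical path = longest = max(14, 20, 11)
= 20 (Path B)


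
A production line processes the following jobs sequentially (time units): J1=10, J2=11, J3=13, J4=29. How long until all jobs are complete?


Sequential makespan: sum all processing times
= 10 + 11 + 13 + 29
= 63 time units


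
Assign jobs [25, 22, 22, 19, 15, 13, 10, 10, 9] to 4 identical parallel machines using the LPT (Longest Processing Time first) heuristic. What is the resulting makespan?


Jobs (LPT sorted): [25, 22, 22, 19, 15, 13, 10, 10, 9]
Machines: 4
  J=25 → Machine 1 (load: 0+25=25)
  J=22 → Machine 2 (load: 0+22=22)
  J=22 → Machine 3 (load: 0+22=22)
  J=19 → Machine 4 (load: 0+19=19)
  J=15 → Machine 4 (load: 19+15=34)
  J=13 → Machine 2 (load: 22+13=35)
  J=10 → Machine 3 (load: 22+10=32)
  J=10 → Machine 1 (load: 25+10=35)
  J=9 → Machine 3 (load: 32+9=41)
Machine loads: [35, 35, 41, 34]
Makespan = max = 41 time units


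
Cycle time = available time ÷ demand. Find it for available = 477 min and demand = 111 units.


Cycle time = available time / demand
= 477 / 111
= 4.30 min/unit


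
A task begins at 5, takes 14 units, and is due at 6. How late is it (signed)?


Completion = 5 + 14 = 19
Lateness = C - d = 19 - 6
= 13


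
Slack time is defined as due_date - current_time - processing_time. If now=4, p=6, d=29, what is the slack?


Slack = due - current_time - processing
= 29 - 4 - 6
= 19


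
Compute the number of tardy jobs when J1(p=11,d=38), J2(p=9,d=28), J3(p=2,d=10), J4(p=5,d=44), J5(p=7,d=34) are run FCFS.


Completion vs due date:
  J1: C=11, d=38 → on time
  J2: C=20, d=28 → on time
  J3: C=22, d=10 → TARDY
  J4: C=27, d=44 → on time
  J5: C=34, d=34 → on time
Tardy jobs: J3
Count = 1


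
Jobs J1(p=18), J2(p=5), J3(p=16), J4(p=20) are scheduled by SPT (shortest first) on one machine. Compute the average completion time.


SPT order: J2 → J3 → J1 → J4
Completion times:
  J2: C=5
  J3: C=21
  J1: C=39
  J4: C=59
Sum = 124, n = 4
Mean flow = 124/4
= 31.00


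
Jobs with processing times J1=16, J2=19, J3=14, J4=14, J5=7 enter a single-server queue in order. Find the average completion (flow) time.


Completion times:
  J1: completes at 16
  J2: completes at 35
  J3: completes at 49
  J4: completes at 63
  J5: completes at 70
Sum = 233
Average = 233/5
= 46.60


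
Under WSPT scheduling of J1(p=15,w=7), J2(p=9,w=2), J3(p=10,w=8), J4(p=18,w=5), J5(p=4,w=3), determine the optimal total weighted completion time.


WSPT order (by p/w): J3 → J5 → J1 → J4 → J2
  J3: C=10, w·C=8×10=80
  J5: C=14, w·C=3×14=42
  J1: C=29, w·C=7×29=203
  J4: C=47, w·C=5×47=235
  J2: C=56, w·C=2×56=112
Σ w·C = 672
= 672


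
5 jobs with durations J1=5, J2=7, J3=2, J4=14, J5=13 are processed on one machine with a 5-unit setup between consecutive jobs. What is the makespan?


Makespan = Σ processing + (n-1) × setup
= (5 + 7 + 2 + 14 + 13) + (5-1)×5
= 41 + 20
= 61 time units


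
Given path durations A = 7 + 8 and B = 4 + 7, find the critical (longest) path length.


Path A: 7 + 8 = 15
Path B: 4 + 7 = 11
Critical path = longest = max(15, 11)
= 15 (Path A)


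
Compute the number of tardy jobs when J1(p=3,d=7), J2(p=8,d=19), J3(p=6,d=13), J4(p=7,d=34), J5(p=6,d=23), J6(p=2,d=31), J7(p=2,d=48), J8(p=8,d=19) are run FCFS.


Completion vs due date:
  J1: C=3, d=7 → on time
  J2: C=11, d=19 → on time
  J3: C=17, d=13 → TARDY
  J4: C=24, d=34 → on time
  J5: C=30, d=23 → TARDY
  J6: C=32, d=31 → TARDY
  J7: C=34, d=48 → on time
  J8: C=42, d=19 → TARDY
Tardy jobs: J3, J5, J6, J8
Count = 4


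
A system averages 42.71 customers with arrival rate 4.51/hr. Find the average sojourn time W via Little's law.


Little's law: L = λW → W = L / λ
= 42.71 / 4.51
= 9.47 hours


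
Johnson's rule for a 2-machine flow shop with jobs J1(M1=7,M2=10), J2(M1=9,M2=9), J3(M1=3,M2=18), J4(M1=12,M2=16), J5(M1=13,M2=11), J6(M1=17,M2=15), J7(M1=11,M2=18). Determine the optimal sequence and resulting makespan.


Johnson's rule:
Group 1 (M1≤M2, sort by M1): ['J3', 'J1', 'J2', 'J7', 'J4']
Group 2 (M1>M2, sort desc M2): ['J6', 'J5']
Sequence: J3 → J1 → J2 → J7 → J4 → J6 → J5
Makespan calculation:
  J3: M1 done=3, M2 done=21
  J1: M1 done=10, M2 done=31
  J2: M1 done=19, M2 done=40
  J7: M1 done=30, M2 done=58
  J4: M1 done=42, M2 done=74
  J6: M1 done=59, M2 done=89
  J5: M1 done=72, M2 done=100
= Sequence: J3 → J1 → J2 → J7 → J4 → J6 → J5, Makespan: 100


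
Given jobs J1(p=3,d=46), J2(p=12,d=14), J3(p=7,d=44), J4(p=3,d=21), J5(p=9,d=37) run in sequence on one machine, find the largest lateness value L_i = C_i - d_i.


Lateness per job (L = C - d):
  J1: C=3, d=46, L=-43
  J2: C=15, d=14, L=1
  J3: C=22, d=44, L=-22
  J4: C=25, d=21, L=4
  J5: C=34, d=37, L=-3
Lmax = max(-43, 1, -22, 4, -3)
= 4


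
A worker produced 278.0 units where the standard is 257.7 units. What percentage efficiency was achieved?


Efficiency = (actual / standard) × 100
= (278.0 / 257.7) × 100
= 107.9%


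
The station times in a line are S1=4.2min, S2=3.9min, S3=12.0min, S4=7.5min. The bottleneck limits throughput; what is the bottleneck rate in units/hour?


Bottleneck = longest station time
Station times: [4.2, 3.9, 12.0, 7.5]
Max = 12.0 min
Rate = 60 / 12.0
= 5.00 units/hour (bottleneck: 12.0min)


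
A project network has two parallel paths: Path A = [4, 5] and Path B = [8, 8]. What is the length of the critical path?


Path A: 4 + 5 = 9
Path B: 8 + 8 = 16
Critical path = longest = max(9, 16)
= 16 (Path B)


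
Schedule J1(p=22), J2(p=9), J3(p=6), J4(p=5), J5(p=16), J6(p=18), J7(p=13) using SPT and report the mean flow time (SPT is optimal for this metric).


SPT order: J4 → J3 → J2 → J7 → J5 → J6 → J1
Completion times:
  J4: C=5
  J3: C=11
  J2: C=20
  J7: C=33
  J5: C=49
  J6: C=67
  J1: C=89
Sum = 274, n = 7
Mean flow = 274/7
= 39.14


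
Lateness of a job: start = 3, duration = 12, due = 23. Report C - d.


Completion = 3 + 12 = 15
Lateness = C - d = 15 - 23
= -8


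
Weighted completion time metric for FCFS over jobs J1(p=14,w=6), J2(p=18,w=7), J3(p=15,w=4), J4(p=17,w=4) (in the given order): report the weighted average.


Completion times:
  J1: C=14, w×C=6×14=84
  J2: C=32, w×C=7×32=224
  J3: C=47, w×C=4×47=188
  J4: C=64, w×C=4×64=256
Sum w×C = 752
Sum w = 21
Weighted avg = 752/21
= 35.81


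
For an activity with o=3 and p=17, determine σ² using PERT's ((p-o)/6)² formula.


σ² = ((p - o) / 6)² = (p - o)² / 36
= (17 - 3)² / 36
= 14² / 36
= 196 / 36
= 5.4444


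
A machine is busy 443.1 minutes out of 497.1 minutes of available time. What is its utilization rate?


Utilization = busy / total × 100
= 443.1 / 497.1 × 100
= 89.1%


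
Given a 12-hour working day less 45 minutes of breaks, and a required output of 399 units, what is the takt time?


Available = 12×60 - 45 = 675 min
Takt time = 675 / 399
= 1.69 min/unit


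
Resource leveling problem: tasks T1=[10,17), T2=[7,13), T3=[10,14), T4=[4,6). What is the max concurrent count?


Check each time point for overlaps:
  t=10: 3 tasks active (T1, T2, T3)
Max concurrent = 3


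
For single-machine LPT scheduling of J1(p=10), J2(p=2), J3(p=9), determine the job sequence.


LPT: sort by longest processing time first
  J1: p=10
  J3: p=9
  J2: p=2
Order: J1 → J3 → J2


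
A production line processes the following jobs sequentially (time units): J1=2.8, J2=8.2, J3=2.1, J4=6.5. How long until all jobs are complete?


Sequential makespan: sum all processing times
= 2.8 + 8.2 + 2.1 + 6.5
= 19.6 time units


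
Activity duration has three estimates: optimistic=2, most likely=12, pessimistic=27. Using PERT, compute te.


te = (o + 4m + p) / 6
= (2 + 4×12 + 27) / 6
= (2 + 48 + 27) / 6
= 77 / 6
= 12.83


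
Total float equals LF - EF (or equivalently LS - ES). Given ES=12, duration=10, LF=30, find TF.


EF = ES + duration = 12 + 10 = 22
LS = LF - duration = 30 - 10 = 20
Total Float = LF - EF = 30 - 22
(or LS - ES = 20 - 12)
= 8


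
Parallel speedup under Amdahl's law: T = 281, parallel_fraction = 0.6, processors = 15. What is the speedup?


Amdahl's law: T_p = T × ((1-p) + p/N)
= 281 × ((1-0.6) + 0.6/15)
= 281 × (0.40 + 0.0400)
= 281 × 0.4400
= 123.64
Speedup = 281/123.64
= 2.27×


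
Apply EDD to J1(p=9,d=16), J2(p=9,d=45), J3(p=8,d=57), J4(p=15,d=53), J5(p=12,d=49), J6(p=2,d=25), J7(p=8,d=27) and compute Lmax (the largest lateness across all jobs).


EDD order: J1 → J6 → J7 → J2 → J5 → J4 → J3
Completion and lateness:
  J1: C=9, d=16, L=9-16=-7
  J6: C=11, d=25, L=11-25=-14
  J7: C=19, d=27, L=19-27=-8
  J2: C=28, d=45, L=28-45=-17
  J5: C=40, d=49, L=40-49=-9
  J4: C=55, d=53, L=55-53=2
  J3: C=63, d=57, L=63-57=6
Lmax = max(-7, -14, -8, -17, -9, 2, 6)
= 6


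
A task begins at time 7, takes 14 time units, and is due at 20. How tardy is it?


Completion = start + processing = 7 + 14 = 21
Tardiness = max(0, C - d) = max(0, 21 - 20)
= max(0, 1)
= 1


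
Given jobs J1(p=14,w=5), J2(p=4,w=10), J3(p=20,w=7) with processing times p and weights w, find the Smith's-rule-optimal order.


WSPT (Smith's rule): sort by p/w ascending
  J2: p/w = 4/10 = 0.400
  J1: p/w = 14/5 = 2.800
  J3: p/w = 20/7 = 2.857
Order: J2 → J1 → J3


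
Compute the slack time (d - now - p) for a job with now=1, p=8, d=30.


Slack = due - current_time - processing
= 30 - 1 - 8
= 21


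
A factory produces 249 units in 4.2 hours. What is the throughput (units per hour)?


Throughput = units / time
= 249 / 4.2
= 59.3 units/hour


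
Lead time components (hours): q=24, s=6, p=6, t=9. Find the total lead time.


Lead time = queue + setup + processing + transit
= 24 + 6 + 6 + 9
= 45 hours


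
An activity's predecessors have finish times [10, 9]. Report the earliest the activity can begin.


ES = max of all predecessor completion times
Predecessors: [10, 9]
ES = max(10, 9)
= 10


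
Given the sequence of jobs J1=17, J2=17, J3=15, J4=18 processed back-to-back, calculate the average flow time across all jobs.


Completion times:
  J1: completes at 17
  J2: completes at 34
  J3: completes at 49
  J4: completes at 67
Sum = 167
Average = 167/4
= 41.75


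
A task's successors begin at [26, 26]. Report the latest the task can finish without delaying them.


LF = min of all successor start times
Successors start at: [26, 26]
LF = min(26, 26)
= 26


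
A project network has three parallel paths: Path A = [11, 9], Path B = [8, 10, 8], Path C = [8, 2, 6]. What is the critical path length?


Path A: 11 + 9 = 20
Path B: 8 + 10 + 8 = 26
Path C: 8 + 2 + 6 = 16
Critical path = longest = max(20, 26, 16)
= 26 (Path B)


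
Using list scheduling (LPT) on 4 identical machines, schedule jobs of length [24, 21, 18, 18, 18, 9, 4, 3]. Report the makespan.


Jobs (LPT sorted): [24, 21, 18, 18, 18, 9, 4, 3]
Machines: 4
  J=24 → Machine 1 (load: 0+24=24)
  J=21 → Machine 2 (load: 0+21=21)
  J=18 → Machine 3 (load: 0+18=18)
  J=18 → Machine 4 (load: 0+18=18)
  J=18 → Machine 3 (load: 18+18=36)
  J=9 → Machine 4 (load: 18+9=27)
  J=4 → Machine 2 (load: 21+4=25)
  J=3 → Machine 1 (load: 24+3=27)
Machine loads: [27, 25, 36, 27]
Makespan = max = 36 time units


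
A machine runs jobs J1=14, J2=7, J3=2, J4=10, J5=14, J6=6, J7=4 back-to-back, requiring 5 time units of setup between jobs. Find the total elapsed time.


Makespan = Σ processing + (n-1) × setup
= (14 + 7 + 2 + 10 + 14 + 6 + 4) + (7-1)×5
= 57 + 30
= 87 time units


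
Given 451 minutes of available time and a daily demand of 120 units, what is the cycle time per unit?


Cycle time = available time / demand
= 451 / 120
= 3.76 min/unit


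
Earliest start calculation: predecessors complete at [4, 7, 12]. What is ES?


ES = max of all predecessor completion times
Predecessors: [4, 7, 12]
ES = max(4, 7, 12)
= 12


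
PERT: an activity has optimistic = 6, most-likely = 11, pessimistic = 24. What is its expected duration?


te = (o + 4m + p) / 6
= (6 + 4×11 + 24) / 6
= (6 + 44 + 24) / 6
= 74 / 6
= 12.33


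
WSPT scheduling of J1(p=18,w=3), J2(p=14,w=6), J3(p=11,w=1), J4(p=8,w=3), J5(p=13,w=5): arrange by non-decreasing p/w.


WSPT (Smith's rule): sort by p/w ascending
  J2: p/w = 14/6 = 2.333
  J5: p/w = 13/5 = 2.600
  J4: p/w = 8/3 = 2.667
  J1: p/w = 18/3 = 6.000
  J3: p/w = 11/1 = 11.000
Order: J2 → J5 → J4 → J1 → J3


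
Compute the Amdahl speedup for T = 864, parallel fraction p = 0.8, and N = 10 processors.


Amdahl's law: T_p = T × ((1-p) + p/N)
= 864 × ((1-0.8) + 0.8/10)
= 864 × (0.20 + 0.0800)
= 864 × 0.2800
= 241.92
Speedup = 864/241.92
= 3.57×


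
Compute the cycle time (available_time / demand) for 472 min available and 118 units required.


Cycle time = available time / demand
= 472 / 118
= 4.00 min/unit


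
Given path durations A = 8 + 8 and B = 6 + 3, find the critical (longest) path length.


Path A: 8 + 8 = 16
Path B: 6 + 3 = 9
Critical path = longest = max(16, 9)
= 16 (Path A)


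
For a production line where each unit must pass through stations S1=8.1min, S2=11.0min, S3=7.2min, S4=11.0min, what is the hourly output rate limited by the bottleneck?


Bottleneck = longest station time
Station times: [8.1, 11.0, 7.2, 11.0]
Max = 11.0 min
Rate = 60 / 11.0
= 5.45 units/hour (bottleneck: 11.0min)


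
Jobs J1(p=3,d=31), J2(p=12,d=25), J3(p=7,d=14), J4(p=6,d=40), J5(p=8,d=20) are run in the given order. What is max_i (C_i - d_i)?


Lateness per job (L = C - d):
  J1: C=3, d=31, L=-28
  J2: C=15, d=25, L=-10
  J3: C=22, d=14, L=8
  J4: C=28, d=40, L=-12
  J5: C=36, d=20, L=16
Lmax = max(-28, -10, 8, -12, 16)
= 16


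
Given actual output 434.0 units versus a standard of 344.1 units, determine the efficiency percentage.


Efficiency = (actual / standard) × 100
= (434.0 / 344.1) × 100
= 126.1%


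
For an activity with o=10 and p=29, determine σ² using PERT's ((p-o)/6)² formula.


σ² = ((p - o) / 6)² = (p - o)² / 36
= (29 - 10)² / 36
= 19² / 36
= 361 / 36
= 10.0278


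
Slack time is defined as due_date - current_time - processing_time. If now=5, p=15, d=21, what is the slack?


Slack = due - current_time - processing
= 21 - 5 - 15
= 1


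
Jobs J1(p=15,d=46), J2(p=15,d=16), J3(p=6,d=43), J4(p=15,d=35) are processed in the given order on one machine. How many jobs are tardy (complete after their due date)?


Completion vs due date:
  J1: C=15, d=46 → on time
  J2: C=30, d=16 → TARDY
  J3: C=36, d=43 → on time
  J4: C=51, d=35 → TARDY
Tardy jobs: J2, J4
Count = 2


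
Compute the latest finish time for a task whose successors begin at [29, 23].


LF = min of all successor start times
Successors start at: [29, 23]
LF = min(29, 23)
= 23


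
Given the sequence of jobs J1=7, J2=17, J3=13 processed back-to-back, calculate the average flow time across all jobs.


Completion times:
  J1: completes at 7
  J2: completes at 24
  J3: completes at 37
Sum = 68
Average = 68/3
= 22.67


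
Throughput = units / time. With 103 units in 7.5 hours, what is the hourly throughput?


Throughput = units / time
= 103 / 7.5
= 13.7 units/hour


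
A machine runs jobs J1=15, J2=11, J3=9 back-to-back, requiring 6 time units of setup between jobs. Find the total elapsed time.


Makespan = Σ processing + (n-1) × setup
= (15 + 11 + 9) + (3-1)×6
= 35 + 12
= 47 time units


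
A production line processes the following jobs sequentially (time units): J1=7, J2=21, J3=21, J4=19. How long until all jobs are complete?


Sequential makespan: sum all processing times
= 7 + 21 + 21 + 19
= 68 time units


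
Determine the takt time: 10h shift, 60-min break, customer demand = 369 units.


Available = 10×60 - 60 = 540 min
Takt time = 540 / 369
= 1.46 min/unit


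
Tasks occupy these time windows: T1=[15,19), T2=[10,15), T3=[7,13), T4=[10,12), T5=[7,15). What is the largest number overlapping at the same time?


Check each time point for overlaps:
  t=10: 4 tasks active (T2, T3, T4, T5)
Max concurrent = 4


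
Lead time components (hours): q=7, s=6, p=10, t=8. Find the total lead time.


Lead time = queue + setup + processing + transit
= 7 + 6 + 10 + 8
= 31 hours


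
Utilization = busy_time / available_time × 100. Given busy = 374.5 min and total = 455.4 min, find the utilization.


Utilization = busy / total × 100
= 374.5 / 455.4 × 100
= 82.2%


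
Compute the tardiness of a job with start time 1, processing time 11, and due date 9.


Completion = start + processing = 1 + 11 = 12
Tardiness = max(0, C - d) = max(0, 12 - 9)
= max(0, 3)
= 3


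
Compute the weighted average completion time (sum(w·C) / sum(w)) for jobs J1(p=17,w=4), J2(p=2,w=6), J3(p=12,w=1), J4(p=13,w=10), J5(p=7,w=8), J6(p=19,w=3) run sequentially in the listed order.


Completion times:
  J1: C=17, w×C=4×17=68
  J2: C=19, w×C=6×19=114
  J3: C=31, w×C=1×31=31
  J4: C=44, w×C=10×44=440
  J5: C=51, w×C=8×51=408
  J6: C=70, w×C=3×70=210
Sum w×C = 1271
Sum w = 32
Weighted avg = 1271/32
= 39.72


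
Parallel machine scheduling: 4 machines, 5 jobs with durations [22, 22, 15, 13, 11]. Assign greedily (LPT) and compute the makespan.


Jobs (LPT sorted): [22, 22, 15, 13, 11]
Machines: 4
  J=22 → Machine 1 (load: 0+22=22)
  J=22 → Machine 2 (load: 0+22=22)
  J=15 → Machine 3 (load: 0+15=15)
  J=13 → Machine 4 (load: 0+13=13)
  J=11 → Machine 4 (load: 13+11=24)
Machine loads: [22, 22, 15, 24]
Makespan = max = 24 time units


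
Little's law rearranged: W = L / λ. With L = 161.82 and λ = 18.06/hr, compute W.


Little's law: L = λW → W = L / λ
= 161.82 / 18.06
= 8.96 hours


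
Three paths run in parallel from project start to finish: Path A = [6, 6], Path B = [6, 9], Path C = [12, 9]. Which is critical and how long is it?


Path A: 6 + 6 = 12
Path B: 6 + 9 = 15
Path C: 12 + 9 = 21
Critical path = longest = max(12, 15, 21)
= 21 (Path C)


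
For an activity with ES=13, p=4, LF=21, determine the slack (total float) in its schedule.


EF = ES + duration = 13 + 4 = 17
LS = LF - duration = 21 - 4 = 17
Total Float = LF - EF = 21 - 17
(or LS - ES = 17 - 13)
= 4


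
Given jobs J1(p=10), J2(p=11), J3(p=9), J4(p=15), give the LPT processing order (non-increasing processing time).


LPT: sort by longest processing time first
  J4: p=15
  J2: p=11
  J1: p=10
  J3: p=9
Order: J4 → J2 → J1 → J3


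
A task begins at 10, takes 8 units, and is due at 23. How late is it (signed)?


Completion = 10 + 8 = 18
Lateness = C - d = 18 - 23
= -5


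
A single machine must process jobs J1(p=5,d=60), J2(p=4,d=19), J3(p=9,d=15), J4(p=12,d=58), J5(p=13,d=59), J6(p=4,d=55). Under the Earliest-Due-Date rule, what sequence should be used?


EDD: sort by earliest due date
  J3: d=15, p=9
  J2: d=19, p=4
  J6: d=55, p=4
  J4: d=58, p=12
  J5: d=59, p=13
  J1: d=60, p=5
Order: J3 → J2 → J6 → J4 → J5 → J1


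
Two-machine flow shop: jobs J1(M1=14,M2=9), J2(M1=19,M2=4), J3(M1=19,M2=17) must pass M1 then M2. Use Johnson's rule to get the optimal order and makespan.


Johnson's rule:
Group 1 (M1≤M2, sort by M1): []
Group 2 (M1>M2, sort desc M2): ['J3', 'J1', 'J2']
Sequence: J3 → J1 → J2
Makespan calculation:
  J3: M1 done=19, M2 done=36
  J1: M1 done=33, M2 done=45
  J2: M1 done=52, M2 done=56
= Sequence: J3 → J1 → J2, Makespan: 56


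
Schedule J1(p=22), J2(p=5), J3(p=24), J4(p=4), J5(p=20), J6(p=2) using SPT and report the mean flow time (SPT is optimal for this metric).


SPT order: J6 → J4 → J2 → J5 → J1 → J3
Completion times:
  J6: C=2
  J4: C=6
  J2: C=11
  J5: C=31
  J1: C=53
  J3: C=77
Sum = 180, n = 6
Mean flow = 180/6
= 30.00


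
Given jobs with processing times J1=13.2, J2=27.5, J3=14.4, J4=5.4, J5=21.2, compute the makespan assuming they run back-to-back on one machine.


Sequential makespan: sum all processing times
= 13.2 + 27.5 + 14.4 + 5.4 + 21.2
= 81.7 time units


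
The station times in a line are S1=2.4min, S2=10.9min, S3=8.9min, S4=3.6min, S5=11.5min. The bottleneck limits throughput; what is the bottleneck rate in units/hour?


Bottleneck = longest station time
Station times: [2.4, 10.9, 8.9, 3.6, 11.5]
Max = 11.5 min
Rate = 60 / 11.5
= 5.22 units/hour (bottleneck: 11.5min)


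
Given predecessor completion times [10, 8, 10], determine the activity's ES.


ES = max of all predecessor completion times
Predecessors: [10, 8, 10]
ES = max(10, 8, 10)
= 10


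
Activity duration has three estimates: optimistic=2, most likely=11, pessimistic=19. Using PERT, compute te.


te = (o + 4m + p) / 6
= (2 + 4×11 + 19) / 6
= (2 + 44 + 19) / 6
= 65 / 6
= 10.83


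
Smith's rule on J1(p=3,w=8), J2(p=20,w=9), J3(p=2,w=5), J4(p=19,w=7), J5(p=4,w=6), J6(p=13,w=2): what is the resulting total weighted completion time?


WSPT order (by p/w): J1 → J3 → J5 → J2 → J4 → J6
  J1: C=3, w·C=8×3=24
  J3: C=5, w·C=5×5=25
  J5: C=9, w·C=6×9=54
  J2: C=29, w·C=9×29=261
  J4: C=48, w·C=7×48=336
  J6: C=61, w·C=2×61=122
Σ w·C = 822
= 822


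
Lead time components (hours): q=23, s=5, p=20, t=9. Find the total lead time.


Lead time = queue + setup + processing + transit
= 23 + 5 + 20 + 9
= 57 hours


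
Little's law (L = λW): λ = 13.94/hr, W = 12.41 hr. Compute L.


Little's law: L = λ × W
= 13.94 × 12.41
= 173.00


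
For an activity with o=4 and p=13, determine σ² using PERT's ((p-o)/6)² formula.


σ² = ((p - o) / 6)² = (p - o)² / 36
= (13 - 4)² / 36
= 9² / 36
= 81 / 36
= 2.2500


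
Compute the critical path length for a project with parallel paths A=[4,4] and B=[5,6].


Path A: 4 + 4 = 8
Path B: 5 + 6 = 11
Critical path = longest = max(8, 11)
= 11 (Path B)


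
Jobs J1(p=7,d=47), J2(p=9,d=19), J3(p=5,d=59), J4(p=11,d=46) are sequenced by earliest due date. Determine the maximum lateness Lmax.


EDD order: J2 → J4 → J1 → J3
Completion and lateness:
  J2: C=9, d=19, L=9-19=-10
  J4: C=20, d=46, L=20-46=-26
  J1: C=27, d=47, L=27-47=-20
  J3: C=32, d=59, L=32-59=-27
Lmax = max(-10, -26, -20, -27)
= -10


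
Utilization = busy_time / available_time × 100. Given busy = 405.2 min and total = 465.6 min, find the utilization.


Utilization = busy / total × 100
= 405.2 / 465.6 × 100
= 87.0%


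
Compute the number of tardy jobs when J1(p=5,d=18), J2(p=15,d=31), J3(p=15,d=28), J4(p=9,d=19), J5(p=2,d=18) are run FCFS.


Completion vs due date:
  J1: C=5, d=18 → on time
  J2: C=20, d=31 → on time
  J3: C=35, d=28 → TARDY
  J4: C=44, d=19 → TARDY
  J5: C=46, d=18 → TARDY
Tardy jobs: J3, J4, J5
Count = 3


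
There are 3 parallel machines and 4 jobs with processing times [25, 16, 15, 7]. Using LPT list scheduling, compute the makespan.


Jobs (LPT sorted): [25, 16, 15, 7]
Machines: 3
  J=25 → Machine 1 (load: 0+25=25)
  J=16 → Machine 2 (load: 0+16=16)
  J=15 → Machine 3 (load: 0+15=15)
  J=7 → Machine 3 (load: 15+7=22)
Machine loads: [25, 16, 22]
Makespan = max = 25 time units


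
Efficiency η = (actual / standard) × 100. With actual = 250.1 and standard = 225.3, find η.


Efficiency = (actual / standard) × 100
= (250.1 / 225.3) × 100
= 111.0%


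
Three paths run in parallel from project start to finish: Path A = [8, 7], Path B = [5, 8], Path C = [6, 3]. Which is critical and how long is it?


Path A: 8 + 7 = 15
Path B: 5 + 8 = 13
Path C: 6 + 3 = 9
Critical path = longest = max(15, 13, 9)
= 15 (Path A)


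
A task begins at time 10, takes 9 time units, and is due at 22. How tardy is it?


Completion = start + processing = 10 + 9 = 19
Tardiness = max(0, C - d) = max(0, 19 - 22)
= max(0, -3)
= 0


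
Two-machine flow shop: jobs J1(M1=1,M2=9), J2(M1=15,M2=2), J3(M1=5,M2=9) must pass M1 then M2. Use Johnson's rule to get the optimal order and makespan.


Johnson's rule:
Group 1 (M1≤M2, sort by M1): ['J1', 'J3']
Group 2 (M1>M2, sort desc M2): ['J2']
Sequence: J1 → J3 → J2
Makespan calculation:
  J1: M1 done=1, M2 done=10
  J3: M1 done=6, M2 done=19
  J2: M1 done=21, M2 done=23
= Sequence: J1 → J3 → J2, Makespan: 23


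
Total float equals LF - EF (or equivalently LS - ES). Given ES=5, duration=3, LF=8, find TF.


EF = ES + duration = 5 + 3 = 8
LS = LF - duration = 8 - 3 = 5
Total Float = LF - EF = 8 - 8
(or LS - ES = 5 - 5)
= 0


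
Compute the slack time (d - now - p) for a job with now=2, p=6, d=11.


Slack = due - current_time - processing
= 11 - 2 - 6
= 3


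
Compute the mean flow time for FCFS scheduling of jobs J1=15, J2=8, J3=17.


Completion times:
  J1: completes at 15
  J2: completes at 23
  J3: completes at 40
Sum = 78
Average = 78/3
= 26.00


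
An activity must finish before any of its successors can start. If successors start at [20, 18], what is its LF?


LF = min of all successor start times
Successors start at: [20, 18]
LF = min(20, 18)
= 18


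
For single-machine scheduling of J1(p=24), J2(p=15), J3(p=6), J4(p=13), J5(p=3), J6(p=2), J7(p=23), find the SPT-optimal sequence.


SPT: sort by shortest processing time
  J6: p=2
  J5: p=3
  J3: p=6
  J4: p=13
  J2: p=15
  J7: p=23
  J1: p=24
Order: J6 → J5 → J3 → J4 → J2 → J7 → J1


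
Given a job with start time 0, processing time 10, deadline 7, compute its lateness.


Completion = 0 + 10 = 10
Lateness = C - d = 10 - 7
= 3


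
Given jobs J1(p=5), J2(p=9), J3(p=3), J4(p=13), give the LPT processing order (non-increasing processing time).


LPT: sort by longest processing time first
  J4: p=13
  J2: p=9
  J1: p=5
  J3: p=3
Order: J4 → J2 → J1 → J3


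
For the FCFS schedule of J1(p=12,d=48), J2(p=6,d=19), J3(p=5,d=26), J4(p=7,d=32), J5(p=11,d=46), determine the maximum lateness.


Lateness per job (L = C - d):
  J1: C=12, d=48, L=-36
  J2: C=18, d=19, L=-1
  J3: C=23, d=26, L=-3
  J4: C=30, d=32, L=-2
  J5: C=41, d=46, L=-5
Lmax = max(-36, -1, -3, -2, -5)
= -1


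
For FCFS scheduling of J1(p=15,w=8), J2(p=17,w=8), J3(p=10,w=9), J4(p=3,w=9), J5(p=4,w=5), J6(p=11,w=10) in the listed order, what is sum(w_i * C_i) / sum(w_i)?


Completion times:
  J1: C=15, w×C=8×15=120
  J2: C=32, w×C=8×32=256
  J3: C=42, w×C=9×42=378
  J4: C=45, w×C=9×45=405
  J5: C=49, w×C=5×49=245
  J6: C=60, w×C=10×60=600
Sum w×C = 2004
Sum w = 49
Weighted avg = 2004/49
= 40.90


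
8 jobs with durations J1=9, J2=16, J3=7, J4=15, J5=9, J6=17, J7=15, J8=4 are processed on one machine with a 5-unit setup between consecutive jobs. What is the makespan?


Makespan = Σ processing + (n-1) × setup
= (9 + 16 + 7 + 15 + 9 + 17 + 15 + 4) + (8-1)×5
= 92 + 35
= 127 time units


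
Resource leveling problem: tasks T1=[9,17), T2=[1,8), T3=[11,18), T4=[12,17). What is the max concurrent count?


Check each time point for overlaps:
  t=12: 3 tasks active (T1, T3, T4)
Max concurrent = 3
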